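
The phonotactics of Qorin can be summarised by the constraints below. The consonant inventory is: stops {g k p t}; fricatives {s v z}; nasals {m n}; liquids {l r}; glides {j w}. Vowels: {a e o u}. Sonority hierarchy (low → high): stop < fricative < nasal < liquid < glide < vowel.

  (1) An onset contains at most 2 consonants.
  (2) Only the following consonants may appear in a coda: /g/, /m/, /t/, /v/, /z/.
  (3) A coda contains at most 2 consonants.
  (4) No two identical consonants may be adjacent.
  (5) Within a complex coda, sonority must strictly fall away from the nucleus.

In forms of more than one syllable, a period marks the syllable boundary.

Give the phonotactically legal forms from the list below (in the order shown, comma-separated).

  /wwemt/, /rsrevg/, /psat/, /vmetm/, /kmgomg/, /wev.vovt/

/wwemt/ — violates constraint 4: adjacent identical consonants /ww/ → phonotactically illegal
/rsrevg/ — violates constraint 1: syllable 1 onset /rsr/ has 3 consonants (> 2) → phonotactically illegal
/psat/ — σ1 onset /ps/ (2C), coda /t/ ok → phonotactically legal
/vmetm/ — violates constraint 5: syllable 1 coda /tm/: /t/ (stop, 1) → /m/ (nasal, 3) does not fall → phonotactically illegal
/kmgomg/ — violates constraint 1: syllable 1 onset /kmg/ has 3 consonants (> 2) → phonotactically illegal
/wev.vovt/ — violates constraint 4: adjacent identical consonants /vv/ → phonotactically illegal

/psat/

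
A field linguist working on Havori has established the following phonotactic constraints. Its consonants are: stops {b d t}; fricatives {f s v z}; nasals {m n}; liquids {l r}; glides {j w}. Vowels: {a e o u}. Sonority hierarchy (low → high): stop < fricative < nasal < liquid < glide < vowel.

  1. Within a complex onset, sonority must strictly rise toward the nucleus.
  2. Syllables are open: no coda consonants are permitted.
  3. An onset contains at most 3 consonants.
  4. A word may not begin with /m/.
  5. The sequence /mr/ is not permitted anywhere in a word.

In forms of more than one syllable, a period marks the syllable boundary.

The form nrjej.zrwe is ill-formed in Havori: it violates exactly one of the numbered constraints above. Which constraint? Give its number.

nrjej.zrwe: syllable 1 coda /j/ has 1 consonant (> 0).
This is a violation of constraint 2: "Syllables are open: no coda consonants are permitted."
The remaining constraints (1, 3, 4, 5) are satisfied.

2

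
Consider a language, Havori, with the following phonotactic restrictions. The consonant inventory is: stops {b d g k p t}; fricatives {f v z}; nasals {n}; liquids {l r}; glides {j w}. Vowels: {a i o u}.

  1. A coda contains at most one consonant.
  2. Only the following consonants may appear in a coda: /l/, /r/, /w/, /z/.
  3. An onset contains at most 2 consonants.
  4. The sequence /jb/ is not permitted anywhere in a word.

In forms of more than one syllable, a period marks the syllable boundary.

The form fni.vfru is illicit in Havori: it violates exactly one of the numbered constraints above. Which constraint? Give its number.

3

fni.vfru: syllable 2 onset /vfr/ has 3 consonants (> 2).
This is a violation of constraint 3: "An onset contains at most 2 consonants."
The remaining constraints (1, 2, 4) are satisfied.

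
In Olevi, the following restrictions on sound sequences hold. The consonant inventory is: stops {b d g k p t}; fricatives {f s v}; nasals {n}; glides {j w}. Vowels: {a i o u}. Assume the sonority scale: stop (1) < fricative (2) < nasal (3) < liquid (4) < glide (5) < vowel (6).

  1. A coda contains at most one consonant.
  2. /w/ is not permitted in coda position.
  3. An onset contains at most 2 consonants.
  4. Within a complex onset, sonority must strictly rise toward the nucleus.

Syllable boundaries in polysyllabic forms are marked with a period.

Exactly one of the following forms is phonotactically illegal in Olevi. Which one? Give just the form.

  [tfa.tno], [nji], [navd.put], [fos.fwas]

[navd.put]

[tfa.tno] — σ1 onset /tf/ (1→2 rises), coda /∅/ ok; σ2 onset /tn/ (1→3 rises), coda /∅/ ok → phonotactically legal
[nji] — σ1 onset /nj/ (3→5 rises), coda /∅/ ok → phonotactically legal
[navd.put] — violates constraint 1: syllable 1 coda /vd/ has 2 consonants (> 1) → phonotactically illegal
[fos.fwas] — σ1 onset /f/, coda /s/ ok; σ2 onset /fw/ (2→5 rises), coda /s/ ok → phonotactically legal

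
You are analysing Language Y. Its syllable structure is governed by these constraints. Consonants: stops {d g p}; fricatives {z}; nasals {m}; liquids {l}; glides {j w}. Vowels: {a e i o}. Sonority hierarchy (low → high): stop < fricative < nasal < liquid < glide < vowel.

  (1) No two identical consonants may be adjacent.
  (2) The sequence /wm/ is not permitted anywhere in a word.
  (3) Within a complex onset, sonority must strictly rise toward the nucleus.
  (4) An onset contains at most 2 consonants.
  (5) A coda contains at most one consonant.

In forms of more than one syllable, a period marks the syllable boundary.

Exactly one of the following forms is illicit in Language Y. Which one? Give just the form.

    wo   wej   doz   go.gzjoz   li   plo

go.gzjoz

wo — σ1 onset /w/, coda /∅/ ok → licit
wej — σ1 onset /w/, coda /j/ ok → licit
doz — σ1 onset /d/, coda /z/ ok → licit
go.gzjoz — violates constraint 4: syllable 2 onset /gzj/ has 3 consonants (> 2) → illicit
li — σ1 onset /l/, coda /∅/ ok → licit
plo — σ1 onset /pl/ (1→4 rises), coda /∅/ ok → licit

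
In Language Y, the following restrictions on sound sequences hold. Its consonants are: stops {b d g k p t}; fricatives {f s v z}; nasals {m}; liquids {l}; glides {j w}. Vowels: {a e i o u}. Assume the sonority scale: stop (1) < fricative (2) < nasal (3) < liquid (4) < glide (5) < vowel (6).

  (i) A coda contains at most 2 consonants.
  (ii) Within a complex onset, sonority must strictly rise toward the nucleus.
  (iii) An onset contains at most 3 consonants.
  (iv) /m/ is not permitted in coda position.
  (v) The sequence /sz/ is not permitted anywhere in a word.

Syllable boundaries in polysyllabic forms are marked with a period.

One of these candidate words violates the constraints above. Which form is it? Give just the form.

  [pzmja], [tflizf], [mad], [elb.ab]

[pzmja] — violates constraint (iii): syllable 1 onset /pzmj/ has 4 consonants (> 3) → ill-formed
[tflizf] — σ1 onset /tfl/ (1→2→4 rises), coda /zf/ (2C) ok → well-formed
[mad] — σ1 onset /m/, coda /d/ ok → well-formed
[elb.ab] — σ1 onset /∅/, coda /lb/ (2C) ok; σ2 onset /∅/, coda /b/ ok → well-formed

[pzmja]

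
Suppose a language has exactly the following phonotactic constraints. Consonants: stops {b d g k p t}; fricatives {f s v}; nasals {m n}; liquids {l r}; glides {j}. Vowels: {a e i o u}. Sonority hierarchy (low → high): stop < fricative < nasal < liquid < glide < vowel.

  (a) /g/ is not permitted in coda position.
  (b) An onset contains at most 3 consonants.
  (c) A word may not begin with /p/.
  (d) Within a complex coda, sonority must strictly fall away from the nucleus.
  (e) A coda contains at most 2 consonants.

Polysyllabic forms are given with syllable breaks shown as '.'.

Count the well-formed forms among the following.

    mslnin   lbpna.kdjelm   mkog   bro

mslnin — violates constraint (b): syllable 1 onset /msln/ has 4 consonants (> 3) → ill-formed
lbpna.kdjelm — violates constraint (b): syllable 1 onset /lbpn/ has 4 consonants (> 3) → ill-formed
mkog — violates constraint (a): syllable 1 coda contains /g/ → ill-formed
bro — σ1 onset /br/ (2C), coda /∅/ ok → well-formed
Well-formed: bro → 1.

1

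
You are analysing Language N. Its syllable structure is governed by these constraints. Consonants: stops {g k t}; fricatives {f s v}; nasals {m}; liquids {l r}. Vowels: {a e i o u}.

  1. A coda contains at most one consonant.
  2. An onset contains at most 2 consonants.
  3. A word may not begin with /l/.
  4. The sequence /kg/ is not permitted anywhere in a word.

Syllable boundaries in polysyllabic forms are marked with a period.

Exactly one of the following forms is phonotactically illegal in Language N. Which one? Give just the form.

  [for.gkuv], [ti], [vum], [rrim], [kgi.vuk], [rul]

[kgi.vuk]

[for.gkuv] — σ1 onset /f/, coda /r/ ok; σ2 onset /gk/ (2C), coda /v/ ok → phonotactically legal
[ti] — σ1 onset /t/, coda /∅/ ok → phonotactically legal
[vum] — σ1 onset /v/, coda /m/ ok → phonotactically legal
[rrim] — σ1 onset /rr/ (2C), coda /m/ ok → phonotactically legal
[kgi.vuk] — violates constraint 4: contains banned sequence /kg/ → phonotactically illegal
[rul] — σ1 onset /r/, coda /l/ ok → phonotactically legal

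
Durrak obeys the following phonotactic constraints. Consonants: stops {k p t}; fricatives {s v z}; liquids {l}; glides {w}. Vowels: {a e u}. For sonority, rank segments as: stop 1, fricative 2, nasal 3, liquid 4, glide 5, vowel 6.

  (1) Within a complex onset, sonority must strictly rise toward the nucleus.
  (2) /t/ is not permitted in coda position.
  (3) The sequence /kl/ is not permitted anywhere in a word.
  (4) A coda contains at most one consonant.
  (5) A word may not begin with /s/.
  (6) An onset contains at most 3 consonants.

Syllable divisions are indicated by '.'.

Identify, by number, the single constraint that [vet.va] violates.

2

[vet.va]: syllable 1 coda contains /t/.
This is a violation of constraint 2: "/t/ is not permitted in coda position."
The remaining constraints (1, 3, 4, 5, 6) are satisfied.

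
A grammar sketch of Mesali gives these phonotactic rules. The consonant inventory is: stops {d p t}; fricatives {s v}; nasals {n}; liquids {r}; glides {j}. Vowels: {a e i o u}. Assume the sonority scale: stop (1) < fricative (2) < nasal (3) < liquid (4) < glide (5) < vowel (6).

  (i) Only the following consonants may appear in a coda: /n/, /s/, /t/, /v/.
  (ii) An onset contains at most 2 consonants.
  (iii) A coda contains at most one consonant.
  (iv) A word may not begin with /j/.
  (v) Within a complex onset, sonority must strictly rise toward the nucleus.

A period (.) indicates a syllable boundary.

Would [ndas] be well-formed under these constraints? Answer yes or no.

no

[ndas] — violates constraint (v): syllable 1 onset /nd/: /n/ (nasal, 3) → /d/ (stop, 1) does not rise → ill-formed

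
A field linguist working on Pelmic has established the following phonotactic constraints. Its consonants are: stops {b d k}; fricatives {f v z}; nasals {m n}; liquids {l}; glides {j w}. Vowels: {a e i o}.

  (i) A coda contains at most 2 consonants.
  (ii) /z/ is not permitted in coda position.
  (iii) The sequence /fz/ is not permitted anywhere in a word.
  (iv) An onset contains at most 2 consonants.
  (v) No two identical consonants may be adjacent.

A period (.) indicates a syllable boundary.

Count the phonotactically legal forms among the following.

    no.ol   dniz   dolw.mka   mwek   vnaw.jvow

no.ol — σ1 onset /n/, coda /∅/ ok; σ2 onset /∅/, coda /l/ ok → phonotactically legal
dniz — violates constraint (ii): syllable 1 coda contains /z/ → phonotactically illegal
dolw.mka — σ1 onset /d/, coda /lw/ (2C) ok; σ2 onset /mk/ (2C), coda /∅/ ok → phonotactically legal
mwek — σ1 onset /mw/ (2C), coda /k/ ok → phonotactically legal
vnaw.jvow — σ1 onset /vn/ (2C), coda /w/ ok; σ2 onset /jv/ (2C), coda /w/ ok → phonotactically legal
Phonotactically legal: no.ol, dolw.mka, mwek, vnaw.jvow → 4.

4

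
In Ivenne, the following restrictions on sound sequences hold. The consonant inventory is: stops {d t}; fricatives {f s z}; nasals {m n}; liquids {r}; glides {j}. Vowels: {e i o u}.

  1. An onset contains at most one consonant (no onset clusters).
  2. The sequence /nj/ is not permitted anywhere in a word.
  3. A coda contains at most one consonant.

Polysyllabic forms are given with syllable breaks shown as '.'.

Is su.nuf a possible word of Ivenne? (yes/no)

su.nuf — σ1 onset /s/, coda /∅/ ok; σ2 onset /n/, coda /f/ ok → permitted

yes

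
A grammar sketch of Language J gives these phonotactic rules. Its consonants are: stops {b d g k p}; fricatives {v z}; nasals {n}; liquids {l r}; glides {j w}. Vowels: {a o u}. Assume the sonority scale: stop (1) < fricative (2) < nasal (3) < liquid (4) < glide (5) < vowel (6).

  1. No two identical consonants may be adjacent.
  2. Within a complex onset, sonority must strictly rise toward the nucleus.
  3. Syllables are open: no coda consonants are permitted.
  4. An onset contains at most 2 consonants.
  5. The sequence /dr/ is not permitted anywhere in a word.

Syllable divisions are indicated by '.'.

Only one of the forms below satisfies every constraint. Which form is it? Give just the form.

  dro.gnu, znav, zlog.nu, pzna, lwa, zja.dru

lwa

dro.gnu — violates constraint 5: contains banned sequence /dr/ → illicit
znav — violates constraint 3: syllable 1 coda /v/ has 1 consonant (> 0) → illicit
zlog.nu — violates constraint 3: syllable 1 coda /g/ has 1 consonant (> 0) → illicit
pzna — violates constraint 4: syllable 1 onset /pzn/ has 3 consonants (> 2) → illicit
lwa — σ1 onset /lw/ (4→5 rises), coda /∅/ ok → licit
zja.dru — violates constraint 5: contains banned sequence /dr/ → illicit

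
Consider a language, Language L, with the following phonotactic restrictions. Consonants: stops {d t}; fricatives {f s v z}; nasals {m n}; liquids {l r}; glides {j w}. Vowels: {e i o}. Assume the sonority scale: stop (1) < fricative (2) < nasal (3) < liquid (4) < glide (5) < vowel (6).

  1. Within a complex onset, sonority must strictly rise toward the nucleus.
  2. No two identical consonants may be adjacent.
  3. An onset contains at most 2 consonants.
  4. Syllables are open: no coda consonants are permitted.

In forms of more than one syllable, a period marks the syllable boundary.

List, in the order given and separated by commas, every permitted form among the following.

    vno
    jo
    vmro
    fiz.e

vno, jo

vno — σ1 onset /vn/ (2→3 rises), coda /∅/ ok → permitted
jo — σ1 onset /j/, coda /∅/ ok → permitted
vmro — violates constraint 3: syllable 1 onset /vmr/ has 3 consonants (> 2) → not permitted
fiz.e — violates constraint 4: syllable 1 coda /z/ has 1 consonant (> 0) → not permitted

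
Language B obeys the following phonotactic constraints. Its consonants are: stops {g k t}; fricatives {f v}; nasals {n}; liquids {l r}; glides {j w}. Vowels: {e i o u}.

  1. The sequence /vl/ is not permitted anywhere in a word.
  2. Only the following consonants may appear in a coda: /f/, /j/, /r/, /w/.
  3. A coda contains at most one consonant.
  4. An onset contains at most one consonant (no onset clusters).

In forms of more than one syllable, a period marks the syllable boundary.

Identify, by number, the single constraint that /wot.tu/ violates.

2

/wot.tu/: syllable 1 coda contains /t/, which is not a licensed coda consonant.
This is a violation of constraint 2: "Only the following consonants may appear in a coda: /f/, /j/, /r/, /w/."
The remaining constraints (1, 3, 4) are satisfied.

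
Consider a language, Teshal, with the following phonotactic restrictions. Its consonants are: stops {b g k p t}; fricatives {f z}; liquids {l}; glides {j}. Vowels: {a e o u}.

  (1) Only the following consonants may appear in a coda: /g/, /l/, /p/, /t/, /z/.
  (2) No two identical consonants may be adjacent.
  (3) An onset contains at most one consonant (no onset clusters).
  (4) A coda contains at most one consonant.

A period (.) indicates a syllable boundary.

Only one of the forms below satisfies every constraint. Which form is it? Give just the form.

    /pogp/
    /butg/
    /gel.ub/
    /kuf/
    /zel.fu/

/pogp/ — violates constraint 4: syllable 1 coda /gp/ has 2 consonants (> 1) → illicit
/butg/ — violates constraint 4: syllable 1 coda /tg/ has 2 consonants (> 1) → illicit
/gel.ub/ — violates constraint 1: syllable 2 coda contains /b/, which is not a licensed coda consonant → illicit
/kuf/ — violates constraint 1: syllable 1 coda contains /f/, which is not a licensed coda consonant → illicit
/zel.fu/ — σ1 onset /z/, coda /l/ ok; σ2 onset /f/, coda /∅/ ok → licit

/zel.fu/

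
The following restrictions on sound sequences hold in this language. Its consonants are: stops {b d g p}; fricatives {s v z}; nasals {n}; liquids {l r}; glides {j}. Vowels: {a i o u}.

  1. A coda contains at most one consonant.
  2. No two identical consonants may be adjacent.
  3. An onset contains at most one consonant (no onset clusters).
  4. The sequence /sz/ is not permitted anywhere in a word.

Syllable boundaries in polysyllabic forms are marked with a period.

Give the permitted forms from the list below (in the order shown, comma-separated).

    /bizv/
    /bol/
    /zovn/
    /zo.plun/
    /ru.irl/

/bizv/ — violates constraint 1: syllable 1 coda /zv/ has 2 consonants (> 1) → not permitted
/bol/ — σ1 onset /b/, coda /l/ ok → permitted
/zovn/ — violates constraint 1: syllable 1 coda /vn/ has 2 consonants (> 1) → not permitted
/zo.plun/ — violates constraint 3: syllable 2 onset /pl/ has 2 consonants (> 1) → not permitted
/ru.irl/ — violates constraint 1: syllable 2 coda /rl/ has 2 consonants (> 1) → not permitted

/bol/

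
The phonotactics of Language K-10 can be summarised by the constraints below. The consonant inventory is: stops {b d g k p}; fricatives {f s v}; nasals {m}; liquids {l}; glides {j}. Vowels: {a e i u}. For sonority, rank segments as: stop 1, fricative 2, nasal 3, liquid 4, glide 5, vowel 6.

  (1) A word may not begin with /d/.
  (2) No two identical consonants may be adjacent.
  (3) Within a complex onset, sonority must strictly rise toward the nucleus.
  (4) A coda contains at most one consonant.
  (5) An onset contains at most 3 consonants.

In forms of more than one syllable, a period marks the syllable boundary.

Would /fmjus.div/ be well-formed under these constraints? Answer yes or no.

yes

/fmjus.div/ — σ1 onset /fmj/ (2→3→5 rises), coda /s/ ok; σ2 onset /d/, coda /v/ ok → well-formed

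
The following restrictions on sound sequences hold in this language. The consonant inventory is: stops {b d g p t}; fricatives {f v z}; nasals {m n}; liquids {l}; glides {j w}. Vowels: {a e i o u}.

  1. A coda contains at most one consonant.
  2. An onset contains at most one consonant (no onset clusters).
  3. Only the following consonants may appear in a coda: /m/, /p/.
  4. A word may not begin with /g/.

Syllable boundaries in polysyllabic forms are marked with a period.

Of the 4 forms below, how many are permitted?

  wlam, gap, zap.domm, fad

wlam — violates constraint 2: syllable 1 onset /wl/ has 2 consonants (> 1) → not permitted
gap — violates constraint 4: word begins with /g/ → not permitted
zap.domm — violates constraint 1: syllable 2 coda /mm/ has 2 consonants (> 1) → not permitted
fad — violates constraint 3: syllable 1 coda contains /d/, which is not a licensed coda consonant → not permitted
No form is permitted → 0.

0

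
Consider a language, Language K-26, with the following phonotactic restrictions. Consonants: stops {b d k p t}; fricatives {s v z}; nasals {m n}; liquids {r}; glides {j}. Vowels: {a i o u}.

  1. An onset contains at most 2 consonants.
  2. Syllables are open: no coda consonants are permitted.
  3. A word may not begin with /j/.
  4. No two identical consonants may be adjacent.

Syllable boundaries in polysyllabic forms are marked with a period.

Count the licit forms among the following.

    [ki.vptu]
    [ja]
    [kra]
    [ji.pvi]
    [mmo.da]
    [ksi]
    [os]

[ki.vptu] — violates constraint 1: syllable 2 onset /vpt/ has 3 consonants (> 2) → illicit
[ja] — violates constraint 3: word begins with /j/ → illicit
[kra] — σ1 onset /kr/ (2C), coda /∅/ ok → licit
[ji.pvi] — violates constraint 3: word begins with /j/ → illicit
[mmo.da] — violates constraint 4: adjacent identical consonants /mm/ → illicit
[ksi] — σ1 onset /ks/ (2C), coda /∅/ ok → licit
[os] — violates constraint 2: syllable 1 coda /s/ has 1 consonant (> 0) → illicit
Licit: [kra], [ksi] → 2.

2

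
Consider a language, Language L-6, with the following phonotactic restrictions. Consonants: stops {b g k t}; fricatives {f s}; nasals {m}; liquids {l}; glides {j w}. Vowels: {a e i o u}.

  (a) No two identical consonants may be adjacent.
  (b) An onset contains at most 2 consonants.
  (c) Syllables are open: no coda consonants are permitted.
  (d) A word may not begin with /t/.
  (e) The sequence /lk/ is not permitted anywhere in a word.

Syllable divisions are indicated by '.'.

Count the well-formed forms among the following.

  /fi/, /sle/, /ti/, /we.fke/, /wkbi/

/fi/ — σ1 onset /f/, coda /∅/ ok → well-formed
/sle/ — σ1 onset /sl/ (2C), coda /∅/ ok → well-formed
/ti/ — violates constraint (d): word begins with /t/ → ill-formed
/we.fke/ — σ1 onset /w/, coda /∅/ ok; σ2 onset /fk/ (2C), coda /∅/ ok → well-formed
/wkbi/ — violates constraint (b): syllable 1 onset /wkb/ has 3 consonants (> 2) → ill-formed
Well-formed: /fi/, /sle/, /we.fke/ → 3.

3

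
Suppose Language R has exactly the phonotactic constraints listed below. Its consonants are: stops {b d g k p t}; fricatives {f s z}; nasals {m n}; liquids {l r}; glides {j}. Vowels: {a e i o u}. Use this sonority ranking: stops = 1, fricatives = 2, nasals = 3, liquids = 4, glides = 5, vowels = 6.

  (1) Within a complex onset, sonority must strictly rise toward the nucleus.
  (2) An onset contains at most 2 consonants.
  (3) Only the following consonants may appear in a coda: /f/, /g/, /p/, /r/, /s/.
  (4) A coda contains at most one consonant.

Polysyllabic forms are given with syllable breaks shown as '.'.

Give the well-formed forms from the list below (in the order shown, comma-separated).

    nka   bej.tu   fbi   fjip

nka — violates constraint 1: syllable 1 onset /nk/: /n/ (nasal, 3) → /k/ (stop, 1) does not rise → ill-formed
bej.tu — violates constraint 3: syllable 1 coda contains /j/, which is not a licensed coda consonant → ill-formed
fbi — violates constraint 1: syllable 1 onset /fb/: /f/ (fricative, 2) → /b/ (stop, 1) does not rise → ill-formed
fjip — σ1 onset /fj/ (2→5 rises), coda /p/ ok → well-formed

fjip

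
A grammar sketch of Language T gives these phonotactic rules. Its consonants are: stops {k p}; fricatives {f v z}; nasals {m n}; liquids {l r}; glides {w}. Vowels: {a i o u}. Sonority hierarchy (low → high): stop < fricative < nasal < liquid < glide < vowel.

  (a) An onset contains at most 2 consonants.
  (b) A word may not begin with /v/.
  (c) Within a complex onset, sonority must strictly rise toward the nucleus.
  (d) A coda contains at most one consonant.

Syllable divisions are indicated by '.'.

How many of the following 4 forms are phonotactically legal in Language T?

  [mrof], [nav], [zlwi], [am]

3

[mrof] — σ1 onset /mr/ (3→4 rises), coda /f/ ok → phonotactically legal
[nav] — σ1 onset /n/, coda /v/ ok → phonotactically legal
[zlwi] — violates constraint (a): syllable 1 onset /zlw/ has 3 consonants (> 2) → phonotactically illegal
[am] — σ1 onset /∅/, coda /m/ ok → phonotactically legal
Phonotactically legal: [mrof], [nav], [am] → 3.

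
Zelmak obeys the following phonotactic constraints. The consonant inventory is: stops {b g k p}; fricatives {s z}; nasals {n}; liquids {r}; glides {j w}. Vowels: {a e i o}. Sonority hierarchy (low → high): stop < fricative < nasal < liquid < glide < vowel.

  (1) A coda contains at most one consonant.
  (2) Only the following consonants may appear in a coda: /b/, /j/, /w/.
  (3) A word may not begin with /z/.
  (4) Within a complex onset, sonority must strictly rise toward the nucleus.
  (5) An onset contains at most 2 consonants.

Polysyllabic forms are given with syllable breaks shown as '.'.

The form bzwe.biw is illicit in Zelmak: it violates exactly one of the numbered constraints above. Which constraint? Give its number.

bzwe.biw: syllable 1 onset /bzw/ has 3 consonants (> 2).
This is a violation of constraint 5: "An onset contains at most 2 consonants."
The remaining constraints (1, 2, 3, 4) are satisfied.

5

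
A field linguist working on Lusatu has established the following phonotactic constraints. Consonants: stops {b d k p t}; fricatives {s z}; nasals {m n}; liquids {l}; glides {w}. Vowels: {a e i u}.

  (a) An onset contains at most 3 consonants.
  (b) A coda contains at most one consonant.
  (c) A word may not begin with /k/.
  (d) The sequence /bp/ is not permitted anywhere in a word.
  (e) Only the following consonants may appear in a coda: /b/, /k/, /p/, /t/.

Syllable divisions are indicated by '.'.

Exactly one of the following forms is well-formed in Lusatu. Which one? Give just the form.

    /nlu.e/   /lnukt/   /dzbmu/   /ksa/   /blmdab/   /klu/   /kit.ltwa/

/nlu.e/

/nlu.e/ — σ1 onset /nl/ (2C), coda /∅/ ok; σ2 onset /∅/, coda /∅/ ok → well-formed
/lnukt/ — violates constraint (b): syllable 1 coda /kt/ has 2 consonants (> 1) → ill-formed
/dzbmu/ — violates constraint (a): syllable 1 onset /dzbm/ has 4 consonants (> 3) → ill-formed
/ksa/ — violates constraint (c): word begins with /k/ → ill-formed
/blmdab/ — violates constraint (a): syllable 1 onset /blmd/ has 4 consonants (> 3) → ill-formed
/klu/ — violates constraint (c): word begins with /k/ → ill-formed
/kit.ltwa/ — violates constraint (c): word begins with /k/ → ill-formed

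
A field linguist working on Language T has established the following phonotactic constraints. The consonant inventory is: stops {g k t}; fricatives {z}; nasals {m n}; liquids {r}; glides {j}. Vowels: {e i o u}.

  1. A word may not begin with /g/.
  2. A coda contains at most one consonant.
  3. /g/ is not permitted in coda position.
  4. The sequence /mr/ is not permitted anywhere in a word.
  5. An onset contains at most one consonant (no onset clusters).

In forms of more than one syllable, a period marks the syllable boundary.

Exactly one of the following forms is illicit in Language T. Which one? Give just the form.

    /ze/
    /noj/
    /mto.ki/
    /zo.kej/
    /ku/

/mto.ki/

/ze/ — σ1 onset /z/, coda /∅/ ok → licit
/noj/ — σ1 onset /n/, coda /j/ ok → licit
/mto.ki/ — violates constraint 5: syllable 1 onset /mt/ has 2 consonants (> 1) → illicit
/zo.kej/ — σ1 onset /z/, coda /∅/ ok; σ2 onset /k/, coda /j/ ok → licit
/ku/ — σ1 onset /k/, coda /∅/ ok → licit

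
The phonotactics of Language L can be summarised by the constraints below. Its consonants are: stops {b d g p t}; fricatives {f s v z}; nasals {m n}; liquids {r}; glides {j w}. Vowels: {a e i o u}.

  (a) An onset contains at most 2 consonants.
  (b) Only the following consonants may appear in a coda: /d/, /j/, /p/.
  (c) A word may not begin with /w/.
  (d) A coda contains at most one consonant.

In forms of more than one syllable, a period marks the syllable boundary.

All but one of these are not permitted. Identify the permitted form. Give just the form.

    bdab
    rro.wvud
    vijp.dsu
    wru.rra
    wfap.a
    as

bdab — violates constraint (b): syllable 1 coda contains /b/, which is not a licensed coda consonant → not permitted
rro.wvud — σ1 onset /rr/ (2C), coda /∅/ ok; σ2 onset /wv/ (2C), coda /d/ ok → permitted
vijp.dsu — violates constraint (d): syllable 1 coda /jp/ has 2 consonants (> 1) → not permitted
wru.rra — violates constraint (c): word begins with /w/ → not permitted
wfap.a — violates constraint (c): word begins with /w/ → not permitted
as — violates constraint (b): syllable 1 coda contains /s/, which is not a licensed coda consonant → not permitted

rro.wvud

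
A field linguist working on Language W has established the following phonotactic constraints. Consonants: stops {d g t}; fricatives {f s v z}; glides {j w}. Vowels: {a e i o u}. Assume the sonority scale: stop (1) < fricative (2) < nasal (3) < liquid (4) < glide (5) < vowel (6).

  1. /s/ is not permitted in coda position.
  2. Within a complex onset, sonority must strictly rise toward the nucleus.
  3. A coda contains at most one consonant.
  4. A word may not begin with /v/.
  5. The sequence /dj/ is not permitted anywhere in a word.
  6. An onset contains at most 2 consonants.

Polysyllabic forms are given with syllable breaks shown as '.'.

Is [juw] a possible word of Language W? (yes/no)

[juw] — σ1 onset /j/, coda /w/ ok → well-formed

yes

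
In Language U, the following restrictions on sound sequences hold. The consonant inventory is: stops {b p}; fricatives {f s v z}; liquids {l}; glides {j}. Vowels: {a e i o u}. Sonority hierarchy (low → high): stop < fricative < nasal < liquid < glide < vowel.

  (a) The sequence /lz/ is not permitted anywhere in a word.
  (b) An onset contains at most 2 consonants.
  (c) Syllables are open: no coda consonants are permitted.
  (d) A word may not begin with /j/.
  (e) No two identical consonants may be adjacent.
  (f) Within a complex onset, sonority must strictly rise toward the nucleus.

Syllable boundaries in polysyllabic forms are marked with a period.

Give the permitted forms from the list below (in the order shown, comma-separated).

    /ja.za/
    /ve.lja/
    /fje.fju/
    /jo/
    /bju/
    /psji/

/ve.lja/, /fje.fju/, /bju/

/ja.za/ — violates constraint (d): word begins with /j/ → not permitted
/ve.lja/ — σ1 onset /v/, coda /∅/ ok; σ2 onset /lj/ (4→5 rises), coda /∅/ ok → permitted
/fje.fju/ — σ1 onset /fj/ (2→5 rises), coda /∅/ ok; σ2 onset /fj/ (2→5 rises), coda /∅/ ok → permitted
/jo/ — violates constraint (d): word begins with /j/ → not permitted
/bju/ — σ1 onset /bj/ (1→5 rises), coda /∅/ ok → permitted
/psji/ — violates constraint (b): syllable 1 onset /psj/ has 3 consonants (> 2) → not permitted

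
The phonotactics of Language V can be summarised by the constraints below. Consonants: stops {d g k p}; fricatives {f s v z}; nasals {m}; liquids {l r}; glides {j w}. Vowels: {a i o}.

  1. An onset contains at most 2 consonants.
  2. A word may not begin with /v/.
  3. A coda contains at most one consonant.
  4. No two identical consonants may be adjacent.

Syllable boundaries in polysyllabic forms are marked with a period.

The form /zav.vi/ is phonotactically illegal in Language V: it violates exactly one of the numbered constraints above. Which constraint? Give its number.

4

/zav.vi/: adjacent identical consonants /vv/.
This is a violation of constraint 4: "No two identical consonants may be adjacent."
The remaining constraints (1, 2, 3) are satisfied.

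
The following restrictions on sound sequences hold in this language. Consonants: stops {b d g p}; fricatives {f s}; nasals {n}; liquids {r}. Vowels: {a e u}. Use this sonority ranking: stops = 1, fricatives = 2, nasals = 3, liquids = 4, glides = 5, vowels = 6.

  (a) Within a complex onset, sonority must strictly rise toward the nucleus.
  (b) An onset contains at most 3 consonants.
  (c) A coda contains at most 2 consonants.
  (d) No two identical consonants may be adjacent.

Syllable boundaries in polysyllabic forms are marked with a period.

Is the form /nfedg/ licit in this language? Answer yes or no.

/nfedg/ — violates constraint (a): syllable 1 onset /nf/: /n/ (nasal, 3) → /f/ (fricative, 2) does not rise → illicit

no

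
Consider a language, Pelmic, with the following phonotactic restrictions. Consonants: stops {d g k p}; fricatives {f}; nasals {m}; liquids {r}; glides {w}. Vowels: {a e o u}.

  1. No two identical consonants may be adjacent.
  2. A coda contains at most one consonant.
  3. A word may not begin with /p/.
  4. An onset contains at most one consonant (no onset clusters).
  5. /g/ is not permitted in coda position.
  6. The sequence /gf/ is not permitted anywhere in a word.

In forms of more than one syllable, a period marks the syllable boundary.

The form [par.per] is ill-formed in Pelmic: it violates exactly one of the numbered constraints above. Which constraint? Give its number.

3

[par.per]: word begins with /p/.
This is a violation of constraint 3: "A word may not begin with /p/."
The remaining constraints (1, 2, 4, 5, 6) are satisfied.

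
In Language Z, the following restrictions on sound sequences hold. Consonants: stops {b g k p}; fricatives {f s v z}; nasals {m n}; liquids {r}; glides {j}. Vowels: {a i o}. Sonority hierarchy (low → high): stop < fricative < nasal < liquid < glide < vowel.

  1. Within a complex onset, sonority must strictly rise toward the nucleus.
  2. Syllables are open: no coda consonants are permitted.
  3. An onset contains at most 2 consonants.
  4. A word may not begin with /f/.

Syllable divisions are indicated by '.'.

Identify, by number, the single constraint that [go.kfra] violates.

3

[go.kfra]: syllable 2 onset /kfr/ has 3 consonants (> 2).
This is a violation of constraint 3: "An onset contains at most 2 consonants."
The remaining constraints (1, 2, 4) are satisfied.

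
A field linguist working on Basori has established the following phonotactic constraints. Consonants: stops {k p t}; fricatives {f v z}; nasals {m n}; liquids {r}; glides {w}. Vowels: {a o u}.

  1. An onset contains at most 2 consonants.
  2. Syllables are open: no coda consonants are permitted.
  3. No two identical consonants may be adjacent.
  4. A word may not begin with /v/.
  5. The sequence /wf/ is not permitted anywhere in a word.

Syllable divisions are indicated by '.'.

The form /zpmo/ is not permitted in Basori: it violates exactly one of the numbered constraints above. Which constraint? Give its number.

1

/zpmo/: syllable 1 onset /zpm/ has 3 consonants (> 2).
This is a violation of constraint 1: "An onset contains at most 2 consonants."
The remaining constraints (2, 3, 4, 5) are satisfied.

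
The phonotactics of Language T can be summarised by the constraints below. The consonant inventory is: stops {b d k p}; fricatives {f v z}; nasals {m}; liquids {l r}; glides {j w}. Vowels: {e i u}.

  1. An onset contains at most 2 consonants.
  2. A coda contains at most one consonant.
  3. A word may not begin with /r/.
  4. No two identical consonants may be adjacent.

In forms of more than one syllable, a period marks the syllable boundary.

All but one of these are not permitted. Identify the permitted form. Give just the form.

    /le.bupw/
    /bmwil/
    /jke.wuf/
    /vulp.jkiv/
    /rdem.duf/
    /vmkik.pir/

/jke.wuf/

/le.bupw/ — violates constraint 2: syllable 2 coda /pw/ has 2 consonants (> 1) → not permitted
/bmwil/ — violates constraint 1: syllable 1 onset /bmw/ has 3 consonants (> 2) → not permitted
/jke.wuf/ — σ1 onset /jk/ (2C), coda /∅/ ok; σ2 onset /w/, coda /f/ ok → permitted
/vulp.jkiv/ — violates constraint 2: syllable 1 coda /lp/ has 2 consonants (> 1) → not permitted
/rdem.duf/ — violates constraint 3: word begins with /r/ → not permitted
/vmkik.pir/ — violates constraint 1: syllable 1 onset /vmk/ has 3 consonants (> 2) → not permitted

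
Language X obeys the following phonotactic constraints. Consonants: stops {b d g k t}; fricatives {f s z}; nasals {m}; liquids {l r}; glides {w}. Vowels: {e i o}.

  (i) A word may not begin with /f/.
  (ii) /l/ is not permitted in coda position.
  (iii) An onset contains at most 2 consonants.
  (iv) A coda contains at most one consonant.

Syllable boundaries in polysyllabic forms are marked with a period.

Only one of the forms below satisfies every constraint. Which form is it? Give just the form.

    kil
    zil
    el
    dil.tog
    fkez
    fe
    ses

kil — violates constraint (ii): syllable 1 coda contains /l/ → not permitted
zil — violates constraint (ii): syllable 1 coda contains /l/ → not permitted
el — violates constraint (ii): syllable 1 coda contains /l/ → not permitted
dil.tog — violates constraint (ii): syllable 1 coda contains /l/ → not permitted
fkez — violates constraint (i): word begins with /f/ → not permitted
fe — violates constraint (i): word begins with /f/ → not permitted
ses — σ1 onset /s/, coda /s/ ok → permitted

ses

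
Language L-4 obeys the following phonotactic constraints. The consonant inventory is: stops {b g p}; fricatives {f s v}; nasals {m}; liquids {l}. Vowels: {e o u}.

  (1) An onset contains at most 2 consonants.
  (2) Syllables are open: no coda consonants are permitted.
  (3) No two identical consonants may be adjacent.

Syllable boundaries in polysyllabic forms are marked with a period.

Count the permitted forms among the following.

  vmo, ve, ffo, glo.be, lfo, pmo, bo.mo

6

vmo — σ1 onset /vm/ (2C), coda /∅/ ok → permitted
ve — σ1 onset /v/, coda /∅/ ok → permitted
ffo — violates constraint 3: adjacent identical consonants /ff/ → not permitted
glo.be — σ1 onset /gl/ (2C), coda /∅/ ok; σ2 onset /b/, coda /∅/ ok → permitted
lfo — σ1 onset /lf/ (2C), coda /∅/ ok → permitted
pmo — σ1 onset /pm/ (2C), coda /∅/ ok → permitted
bo.mo — σ1 onset /b/, coda /∅/ ok; σ2 onset /m/, coda /∅/ ok → permitted
Permitted: vmo, ve, glo.be, lfo, pmo, bo.mo → 6.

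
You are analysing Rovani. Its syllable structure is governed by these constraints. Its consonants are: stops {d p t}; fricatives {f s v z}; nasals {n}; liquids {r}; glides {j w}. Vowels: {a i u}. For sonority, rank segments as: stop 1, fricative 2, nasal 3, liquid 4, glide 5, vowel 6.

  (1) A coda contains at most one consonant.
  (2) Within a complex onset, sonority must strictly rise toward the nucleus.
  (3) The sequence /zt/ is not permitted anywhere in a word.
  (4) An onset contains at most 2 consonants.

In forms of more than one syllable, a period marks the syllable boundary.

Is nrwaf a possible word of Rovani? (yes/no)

nrwaf — violates constraint 4: syllable 1 onset /nrw/ has 3 consonants (> 2) → ill-formed

no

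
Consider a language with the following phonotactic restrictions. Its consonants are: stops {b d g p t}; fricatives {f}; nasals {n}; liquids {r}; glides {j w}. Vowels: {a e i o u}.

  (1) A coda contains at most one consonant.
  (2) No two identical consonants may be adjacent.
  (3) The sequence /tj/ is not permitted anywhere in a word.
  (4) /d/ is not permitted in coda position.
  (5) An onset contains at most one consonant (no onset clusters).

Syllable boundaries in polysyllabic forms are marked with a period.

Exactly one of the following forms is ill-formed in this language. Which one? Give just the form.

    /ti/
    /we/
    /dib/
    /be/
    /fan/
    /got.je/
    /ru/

/ti/ — σ1 onset /t/, coda /∅/ ok → well-formed
/we/ — σ1 onset /w/, coda /∅/ ok → well-formed
/dib/ — σ1 onset /d/, coda /b/ ok → well-formed
/be/ — σ1 onset /b/, coda /∅/ ok → well-formed
/fan/ — σ1 onset /f/, coda /n/ ok → well-formed
/got.je/ — violates constraint 3: contains banned sequence /tj/ → ill-formed
/ru/ — σ1 onset /r/, coda /∅/ ok → well-formed

/got.je/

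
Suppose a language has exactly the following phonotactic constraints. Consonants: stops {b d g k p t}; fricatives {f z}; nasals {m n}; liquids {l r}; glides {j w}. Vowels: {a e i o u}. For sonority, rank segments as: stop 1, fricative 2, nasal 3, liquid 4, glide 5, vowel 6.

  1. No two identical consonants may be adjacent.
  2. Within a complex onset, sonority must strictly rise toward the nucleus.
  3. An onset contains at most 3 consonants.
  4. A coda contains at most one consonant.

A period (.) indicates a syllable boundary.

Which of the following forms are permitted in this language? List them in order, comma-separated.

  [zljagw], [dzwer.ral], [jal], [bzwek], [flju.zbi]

[jal], [bzwek]

[zljagw] — violates constraint 4: syllable 1 coda /gw/ has 2 consonants (> 1) → not permitted
[dzwer.ral] — violates constraint 1: adjacent identical consonants /rr/ → not permitted
[jal] — σ1 onset /j/, coda /l/ ok → permitted
[bzwek] — σ1 onset /bzw/ (1→2→5 rises), coda /k/ ok → permitted
[flju.zbi] — violates constraint 2: syllable 2 onset /zb/: /z/ (fricative, 2) → /b/ (stop, 1) does not rise → not permitted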